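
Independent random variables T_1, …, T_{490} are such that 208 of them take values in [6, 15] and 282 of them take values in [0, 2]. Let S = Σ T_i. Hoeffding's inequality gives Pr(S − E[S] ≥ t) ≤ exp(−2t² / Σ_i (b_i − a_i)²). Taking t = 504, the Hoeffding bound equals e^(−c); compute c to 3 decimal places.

Σ(b_i − a_i)² = 208·9² + 282·2² = 17976.
c = 2t² / 17976 = 2·504² / 17976 = 28.2617.

28.262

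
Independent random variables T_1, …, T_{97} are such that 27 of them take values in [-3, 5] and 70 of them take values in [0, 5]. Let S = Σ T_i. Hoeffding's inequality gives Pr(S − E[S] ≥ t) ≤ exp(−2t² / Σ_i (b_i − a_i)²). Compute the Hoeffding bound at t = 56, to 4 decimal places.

0.1647

Σ(b_i − a_i)² = 27·8² + 70·5² = 3478.
Exponent = 2·56² / 3478 = 1.80334.
Bound = exp(−1.80334) = 0.16475.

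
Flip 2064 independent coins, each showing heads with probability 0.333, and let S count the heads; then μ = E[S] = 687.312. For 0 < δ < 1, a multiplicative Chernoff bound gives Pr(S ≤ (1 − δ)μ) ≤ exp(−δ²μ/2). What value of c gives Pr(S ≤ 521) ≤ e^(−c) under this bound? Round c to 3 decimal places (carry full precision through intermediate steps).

Write 521 = (1 − δ)μ, so δ = 1 − 521/687.312 = 0.2419745…
Then the exponent is δ²μ/2 = (μ − 521)²/(2μ) = 20.121634.

20.122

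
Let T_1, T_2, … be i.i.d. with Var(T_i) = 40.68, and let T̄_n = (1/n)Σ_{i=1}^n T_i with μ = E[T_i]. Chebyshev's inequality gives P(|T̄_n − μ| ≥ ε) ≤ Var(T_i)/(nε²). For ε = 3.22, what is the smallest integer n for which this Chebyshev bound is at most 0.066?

60

Require 40.68/(n·3.22²) ≤ 0.066, i.e. n ≥ 40.68/(0.066·3.22²) = 59.446.
The smallest integer n is 60.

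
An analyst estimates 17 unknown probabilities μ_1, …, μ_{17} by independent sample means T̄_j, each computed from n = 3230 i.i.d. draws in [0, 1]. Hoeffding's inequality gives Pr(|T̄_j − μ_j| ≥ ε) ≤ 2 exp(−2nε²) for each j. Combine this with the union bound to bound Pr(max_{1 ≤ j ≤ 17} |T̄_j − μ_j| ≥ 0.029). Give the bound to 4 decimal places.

0.1486

Per-experiment Hoeffding bound: 2·exp(−2·3230·0.029²) = 2·exp(−5.43286) = 0.0087412.
Union bound over 17 events: 17·0.0087412 = 0.14860.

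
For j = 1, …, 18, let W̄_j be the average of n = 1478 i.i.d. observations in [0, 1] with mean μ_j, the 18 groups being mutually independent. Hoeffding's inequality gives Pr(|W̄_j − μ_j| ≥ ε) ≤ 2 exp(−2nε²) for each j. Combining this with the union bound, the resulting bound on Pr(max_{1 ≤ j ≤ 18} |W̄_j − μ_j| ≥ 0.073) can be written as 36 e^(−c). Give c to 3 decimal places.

Union bound over the 18 events: Pr(max_{1 ≤ j ≤ 18} |W̄_j − μ_j| ≥ 0.073) ≤ 18·2·exp(−2nε²) = 36 exp(−2·1478·0.073²).
So c = 2·1478·0.073² = 15.7525.

15.753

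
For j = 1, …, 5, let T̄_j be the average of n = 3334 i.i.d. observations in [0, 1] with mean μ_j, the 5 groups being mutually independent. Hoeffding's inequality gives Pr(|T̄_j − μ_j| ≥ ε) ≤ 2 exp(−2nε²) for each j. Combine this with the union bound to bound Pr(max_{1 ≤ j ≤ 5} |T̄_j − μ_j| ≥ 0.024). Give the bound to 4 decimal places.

0.2148

Per-experiment Hoeffding bound: 2·exp(−2·3334·0.024²) = 2·exp(−3.84077) = 0.042954.
Union bound over 5 events: 5·0.042954 = 0.21477.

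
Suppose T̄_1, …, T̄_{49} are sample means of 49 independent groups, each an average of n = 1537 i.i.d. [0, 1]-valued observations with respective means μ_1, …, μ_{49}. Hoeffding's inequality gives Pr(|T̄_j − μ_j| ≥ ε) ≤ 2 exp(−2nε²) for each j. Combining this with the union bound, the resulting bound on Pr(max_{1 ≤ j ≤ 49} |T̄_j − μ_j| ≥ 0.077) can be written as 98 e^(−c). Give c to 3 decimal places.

Union bound over the 49 events: Pr(max_{1 ≤ j ≤ 49} |T̄_j − μ_j| ≥ 0.077) ≤ 49·2·exp(−2nε²) = 98 exp(−2·1537·0.077²).
So c = 2·1537·0.077² = 18.2257.

18.226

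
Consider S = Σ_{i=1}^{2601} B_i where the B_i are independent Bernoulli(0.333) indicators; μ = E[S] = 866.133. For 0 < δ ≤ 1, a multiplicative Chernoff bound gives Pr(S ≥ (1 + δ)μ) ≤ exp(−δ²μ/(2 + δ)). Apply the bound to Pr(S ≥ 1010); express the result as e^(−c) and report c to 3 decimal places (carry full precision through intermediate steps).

Write 1010 = (1 + δ)μ, so δ = 1010/866.133 − 1 = 0.1661027…
Then the exponent is δ²μ/(2 + δ) = (1010 − μ)² / (μ·(2 + δ)) = 11.032114.

11.032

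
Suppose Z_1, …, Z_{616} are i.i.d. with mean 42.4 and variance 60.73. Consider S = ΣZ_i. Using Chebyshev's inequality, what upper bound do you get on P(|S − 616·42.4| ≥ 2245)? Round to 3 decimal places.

Var(S) = n·Var(Z_i) = 616·60.73 = 37409.68.
Chebyshev: P(|S − 616·42.4| ≥ 2245) ≤ Var(S)/2245² = 37409.68/5040025 = 0.0074.

0.007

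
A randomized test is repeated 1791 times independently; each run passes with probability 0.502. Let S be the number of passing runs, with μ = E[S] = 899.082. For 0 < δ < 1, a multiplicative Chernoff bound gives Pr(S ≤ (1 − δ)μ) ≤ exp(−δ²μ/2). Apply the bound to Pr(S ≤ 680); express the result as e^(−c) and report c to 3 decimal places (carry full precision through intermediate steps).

Write 680 = (1 − δ)μ, so δ = 1 − 680/899.082 = 0.243673…
Then the exponent is δ²μ/2 = (μ − 680)²/(2μ) = 26.692183.

26.692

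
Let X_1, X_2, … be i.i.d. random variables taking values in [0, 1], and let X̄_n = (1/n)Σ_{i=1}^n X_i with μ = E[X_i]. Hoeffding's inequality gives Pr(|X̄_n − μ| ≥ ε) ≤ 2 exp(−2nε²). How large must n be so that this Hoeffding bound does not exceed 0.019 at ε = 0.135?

Require 2·exp(−2nε²) ≤ 0.019, i.e. 2nε² ≥ ln(2/0.019) = 4.656463.
So n ≥ 4.656463 / (2·0.135²) = 127.749.
The smallest integer n is 128.

128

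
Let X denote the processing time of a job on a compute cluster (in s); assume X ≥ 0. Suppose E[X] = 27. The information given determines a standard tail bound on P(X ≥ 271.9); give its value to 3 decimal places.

0.099

Only the mean of a non-negative variable is known, so Markov's inequality is the applicable tail bound.
Markov's inequality: for a non-negative random variable, P(X ≥ a) ≤ E[X]/a.
Here E[X] = 27 and a = 271.9, so the bound is 27/271.9 = 0.0993.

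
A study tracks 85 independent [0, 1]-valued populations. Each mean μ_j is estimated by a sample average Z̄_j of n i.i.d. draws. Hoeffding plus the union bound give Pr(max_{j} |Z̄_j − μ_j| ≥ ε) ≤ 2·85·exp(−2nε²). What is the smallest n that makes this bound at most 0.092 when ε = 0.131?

220

Need 2·85·exp(−2nε²) ≤ 0.092, i.e. exp(−2nε²) ≤ 0.092/170.
So 2nε² ≥ ln(170/0.092) = 7.521765.
Hence n ≥ 7.521765/(2·0.131²) = 219.153.
The smallest integer n is 220.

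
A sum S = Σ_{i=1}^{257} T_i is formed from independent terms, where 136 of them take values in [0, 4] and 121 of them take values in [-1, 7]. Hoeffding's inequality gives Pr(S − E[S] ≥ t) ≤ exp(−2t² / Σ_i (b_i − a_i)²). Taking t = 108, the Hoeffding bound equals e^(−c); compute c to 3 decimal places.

2.352

Σ(b_i − a_i)² = 136·4² + 121·8² = 9920.
c = 2t² / 9920 = 2·108² / 9920 = 2.3516.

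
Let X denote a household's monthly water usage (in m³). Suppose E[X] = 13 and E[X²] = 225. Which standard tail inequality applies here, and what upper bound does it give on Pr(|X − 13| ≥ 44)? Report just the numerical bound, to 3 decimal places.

The first two moments determine the variance, so Chebyshev's inequality is the sharpest standard bound available.
Var(X) = E[X²] − (E[X])² = 225 − 169 = 56.
Chebyshev's inequality: Pr(|X − μ| ≥ t) ≤ Var(X)/t² = 56/1936 = 0.0289.

0.029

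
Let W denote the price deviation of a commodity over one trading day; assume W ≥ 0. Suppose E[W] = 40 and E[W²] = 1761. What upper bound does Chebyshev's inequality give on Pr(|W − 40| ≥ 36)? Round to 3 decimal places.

0.124

Var(W) = E[W²] − (E[W])² = 1761 − 1600 = 161.
Chebyshev's inequality: Pr(|W − μ| ≥ t) ≤ Var(W)/t² = 161/1296 = 0.1242.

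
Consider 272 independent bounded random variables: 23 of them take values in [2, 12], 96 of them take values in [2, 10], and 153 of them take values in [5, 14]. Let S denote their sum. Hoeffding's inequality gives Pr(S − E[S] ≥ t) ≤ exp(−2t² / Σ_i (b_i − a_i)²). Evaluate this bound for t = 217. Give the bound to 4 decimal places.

Σ(b_i − a_i)² = 23·10² + 96·8² + 153·9² = 20837.
Exponent = 2·217² / 20837 = 4.51975.
Bound = exp(−4.51975) = 0.01089.

0.0109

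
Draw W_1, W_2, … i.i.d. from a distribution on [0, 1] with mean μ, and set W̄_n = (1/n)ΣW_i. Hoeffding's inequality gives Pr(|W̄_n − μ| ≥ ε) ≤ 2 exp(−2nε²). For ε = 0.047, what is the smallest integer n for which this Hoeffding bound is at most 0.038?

Require 2·exp(−2nε²) ≤ 0.038, i.e. 2nε² ≥ ln(2/0.038) = 3.963316.
So n ≥ 3.963316 / (2·0.047²) = 897.084.
The smallest integer n is 898.

898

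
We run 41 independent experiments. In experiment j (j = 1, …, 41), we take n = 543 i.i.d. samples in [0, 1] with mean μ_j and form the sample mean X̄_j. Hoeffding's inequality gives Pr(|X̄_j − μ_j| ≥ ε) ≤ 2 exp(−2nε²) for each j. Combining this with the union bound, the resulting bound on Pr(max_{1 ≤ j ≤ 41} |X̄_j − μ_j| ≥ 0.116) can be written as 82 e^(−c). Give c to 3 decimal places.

14.613

Union bound over the 41 events: Pr(max_{1 ≤ j ≤ 41} |X̄_j − μ_j| ≥ 0.116) ≤ 41·2·exp(−2nε²) = 82 exp(−2·543·0.116²).
So c = 2·543·0.116² = 14.6132.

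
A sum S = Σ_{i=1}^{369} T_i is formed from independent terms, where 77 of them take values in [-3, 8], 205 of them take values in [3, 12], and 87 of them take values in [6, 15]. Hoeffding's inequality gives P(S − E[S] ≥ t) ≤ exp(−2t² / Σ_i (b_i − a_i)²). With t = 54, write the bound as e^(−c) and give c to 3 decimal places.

0.177

Σ(b_i − a_i)² = 77·11² + 205·9² + 87·9² = 32969.
c = 2t² / 32969 = 2·54² / 32969 = 0.1769.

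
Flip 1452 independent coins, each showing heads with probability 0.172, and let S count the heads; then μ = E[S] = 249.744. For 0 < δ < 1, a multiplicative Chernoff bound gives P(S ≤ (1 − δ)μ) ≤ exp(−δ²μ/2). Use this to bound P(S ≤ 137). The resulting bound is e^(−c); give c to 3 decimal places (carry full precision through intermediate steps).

Write 137 = (1 − δ)μ, so δ = 1 − 137/249.744 = 0.4514383…
Then the exponent is δ²μ/2 = (μ − 137)²/(2μ) = 25.448478.

25.448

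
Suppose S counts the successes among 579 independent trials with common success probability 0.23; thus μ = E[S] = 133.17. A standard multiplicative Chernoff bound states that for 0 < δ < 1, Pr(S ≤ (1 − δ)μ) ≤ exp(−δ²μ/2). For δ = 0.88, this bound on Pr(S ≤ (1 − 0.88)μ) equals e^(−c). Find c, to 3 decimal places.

c = δ²μ/2 = 0.88²·133.17/2 = 51.5634.

51.563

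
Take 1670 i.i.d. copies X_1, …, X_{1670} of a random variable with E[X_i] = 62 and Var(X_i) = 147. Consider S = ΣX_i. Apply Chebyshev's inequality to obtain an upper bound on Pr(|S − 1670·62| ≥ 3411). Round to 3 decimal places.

0.021

Var(S) = n·Var(X_i) = 1670·147 = 245490.
Chebyshev: Pr(|S − 1670·62| ≥ 3411) ≤ Var(S)/3411² = 245490/11634921 = 0.0211.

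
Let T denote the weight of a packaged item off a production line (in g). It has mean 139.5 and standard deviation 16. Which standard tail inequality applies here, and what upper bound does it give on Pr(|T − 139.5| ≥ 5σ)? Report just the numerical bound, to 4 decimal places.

Mean and variance are known, so Chebyshev's inequality applies.
Chebyshev: Pr(|T − μ| ≥ t) ≤ Var(T)/t².
Var(T) = σ² = 16² = 256.
t = 5·16 = 80.
Bound = 256 / 6400 = 0.0400.

0.0400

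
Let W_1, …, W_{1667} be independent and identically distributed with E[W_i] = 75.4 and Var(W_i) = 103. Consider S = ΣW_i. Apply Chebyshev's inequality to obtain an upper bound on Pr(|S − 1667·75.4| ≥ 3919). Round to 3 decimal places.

Var(S) = n·Var(W_i) = 1667·103 = 171701.
Chebyshev: Pr(|S − 1667·75.4| ≥ 3919) ≤ Var(S)/3919² = 171701/15358561 = 0.0112.

0.011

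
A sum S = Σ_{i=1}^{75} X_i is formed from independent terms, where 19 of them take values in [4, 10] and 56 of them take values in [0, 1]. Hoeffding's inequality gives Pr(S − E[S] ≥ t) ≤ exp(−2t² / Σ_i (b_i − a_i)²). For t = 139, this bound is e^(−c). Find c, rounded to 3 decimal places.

Σ(b_i − a_i)² = 19·6² + 56·1² = 740.
c = 2t² / 740 = 2·139² / 740 = 52.2189.

52.219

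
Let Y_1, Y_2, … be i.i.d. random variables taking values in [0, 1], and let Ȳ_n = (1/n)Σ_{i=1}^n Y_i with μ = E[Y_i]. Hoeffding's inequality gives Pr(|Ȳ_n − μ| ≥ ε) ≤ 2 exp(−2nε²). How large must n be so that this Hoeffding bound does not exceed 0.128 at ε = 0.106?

123

Require 2·exp(−2nε²) ≤ 0.128, i.e. 2nε² ≥ ln(2/0.128) = 2.748872.
So n ≥ 2.748872 / (2·0.106²) = 122.324.
The smallest integer n is 123.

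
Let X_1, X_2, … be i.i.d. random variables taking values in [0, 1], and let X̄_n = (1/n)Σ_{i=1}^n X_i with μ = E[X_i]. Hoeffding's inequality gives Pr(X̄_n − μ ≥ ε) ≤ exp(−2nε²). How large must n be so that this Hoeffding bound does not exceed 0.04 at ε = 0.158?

65

Require exp(−2nε²) ≤ 0.04, i.e. 2nε² ≥ ln(1/0.04) = 3.218876.
So n ≥ 3.218876 / (2·0.158²) = 64.470.
The smallest integer n is 65.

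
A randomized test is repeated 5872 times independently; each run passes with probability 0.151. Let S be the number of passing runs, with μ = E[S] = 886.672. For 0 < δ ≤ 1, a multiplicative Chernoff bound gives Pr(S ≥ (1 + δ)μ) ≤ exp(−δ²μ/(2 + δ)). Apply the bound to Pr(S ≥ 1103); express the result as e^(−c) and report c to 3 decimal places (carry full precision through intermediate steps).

Write 1103 = (1 + δ)μ, so δ = 1103/886.672 − 1 = 0.2439775…
Then the exponent is δ²μ/(2 + δ) = (1103 − μ)² / (μ·(2 + δ)) = 23.520361.

23.520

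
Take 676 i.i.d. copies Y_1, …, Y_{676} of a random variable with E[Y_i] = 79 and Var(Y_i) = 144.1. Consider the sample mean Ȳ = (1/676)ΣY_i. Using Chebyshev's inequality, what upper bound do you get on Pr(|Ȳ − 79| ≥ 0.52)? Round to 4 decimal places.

0.7883

Var(Ȳ) = Var(Y_i)/n = 144.1/676 = 0.21317.
Chebyshev: Pr(|Ȳ − 79| ≥ 0.52) ≤ Var(Ȳ)/(0.52)² = 144.1/(676·0.52²) = 0.7883.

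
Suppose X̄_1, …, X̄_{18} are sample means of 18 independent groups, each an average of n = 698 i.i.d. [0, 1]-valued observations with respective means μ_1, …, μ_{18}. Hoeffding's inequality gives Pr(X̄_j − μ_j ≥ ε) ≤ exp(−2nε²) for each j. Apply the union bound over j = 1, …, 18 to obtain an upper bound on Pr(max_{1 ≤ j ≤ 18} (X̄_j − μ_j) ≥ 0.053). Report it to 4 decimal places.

Per-experiment Hoeffding bound: exp(−2·698·0.053²) = exp(−3.92136) = 0.019814.
Union bound over 18 events: 18·0.019814 = 0.35665.

0.3567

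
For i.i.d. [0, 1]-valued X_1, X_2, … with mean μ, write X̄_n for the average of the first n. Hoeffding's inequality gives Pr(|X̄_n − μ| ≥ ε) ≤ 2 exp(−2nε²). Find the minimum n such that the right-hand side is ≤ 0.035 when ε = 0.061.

544

Require 2·exp(−2nε²) ≤ 0.035, i.e. 2nε² ≥ ln(2/0.035) = 4.045554.
So n ≥ 4.045554 / (2·0.061²) = 543.611.
The smallest integer n is 544.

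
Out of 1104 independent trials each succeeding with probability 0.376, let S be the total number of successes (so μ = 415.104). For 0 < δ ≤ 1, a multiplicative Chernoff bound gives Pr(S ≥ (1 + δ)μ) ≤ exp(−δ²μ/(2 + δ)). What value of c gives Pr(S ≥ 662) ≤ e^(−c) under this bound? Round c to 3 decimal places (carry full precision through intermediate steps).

56.594

Write 662 = (1 + δ)μ, so δ = 662/415.104 − 1 = 0.5947811…
Then the exponent is δ²μ/(2 + δ) = (662 − μ)² / (μ·(2 + δ)) = 56.594010.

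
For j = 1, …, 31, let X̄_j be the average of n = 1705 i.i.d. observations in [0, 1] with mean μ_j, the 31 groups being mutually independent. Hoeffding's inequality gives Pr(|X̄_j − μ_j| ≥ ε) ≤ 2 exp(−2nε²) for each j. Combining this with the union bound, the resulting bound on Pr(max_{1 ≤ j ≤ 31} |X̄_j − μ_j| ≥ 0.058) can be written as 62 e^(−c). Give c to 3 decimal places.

11.471

Union bound over the 31 events: Pr(max_{1 ≤ j ≤ 31} |X̄_j − μ_j| ≥ 0.058) ≤ 31·2·exp(−2nε²) = 62 exp(−2·1705·0.058²).
So c = 2·1705·0.058² = 11.4712.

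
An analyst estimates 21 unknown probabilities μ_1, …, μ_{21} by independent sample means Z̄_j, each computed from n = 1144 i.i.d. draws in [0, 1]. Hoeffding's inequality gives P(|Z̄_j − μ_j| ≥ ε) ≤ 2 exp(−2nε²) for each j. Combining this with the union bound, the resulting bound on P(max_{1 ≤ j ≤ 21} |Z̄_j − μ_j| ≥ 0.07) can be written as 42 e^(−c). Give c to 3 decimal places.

11.211

Union bound over the 21 events: P(max_{1 ≤ j ≤ 21} |Z̄_j − μ_j| ≥ 0.07) ≤ 21·2·exp(−2nε²) = 42 exp(−2·1144·0.07²).
So c = 2·1144·0.07² = 11.2112.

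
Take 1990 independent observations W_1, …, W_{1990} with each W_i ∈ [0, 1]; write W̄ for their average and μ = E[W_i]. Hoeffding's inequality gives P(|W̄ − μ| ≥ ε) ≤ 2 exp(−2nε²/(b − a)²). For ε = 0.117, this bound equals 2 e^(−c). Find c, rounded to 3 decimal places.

54.482

c = 2nε²/(b − a)² = 2·1990·0.117² / 1² = 54.4822.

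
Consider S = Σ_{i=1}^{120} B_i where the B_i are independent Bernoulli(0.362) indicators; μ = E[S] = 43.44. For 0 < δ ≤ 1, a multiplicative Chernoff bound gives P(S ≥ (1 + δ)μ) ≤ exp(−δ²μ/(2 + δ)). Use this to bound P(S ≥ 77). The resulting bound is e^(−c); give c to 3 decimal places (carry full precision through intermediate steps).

9.351

Write 77 = (1 + δ)μ, so δ = 77/43.44 − 1 = 0.7725599…
Then the exponent is δ²μ/(2 + δ) = (77 − μ)² / (μ·(2 + δ)) = 9.351325.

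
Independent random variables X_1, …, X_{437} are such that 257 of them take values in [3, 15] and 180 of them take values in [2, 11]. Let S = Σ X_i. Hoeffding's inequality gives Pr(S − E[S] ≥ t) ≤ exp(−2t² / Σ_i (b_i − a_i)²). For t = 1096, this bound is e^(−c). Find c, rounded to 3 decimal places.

46.570

Σ(b_i − a_i)² = 257·12² + 180·9² = 51588.
c = 2t² / 51588 = 2·1096² / 51588 = 46.5696.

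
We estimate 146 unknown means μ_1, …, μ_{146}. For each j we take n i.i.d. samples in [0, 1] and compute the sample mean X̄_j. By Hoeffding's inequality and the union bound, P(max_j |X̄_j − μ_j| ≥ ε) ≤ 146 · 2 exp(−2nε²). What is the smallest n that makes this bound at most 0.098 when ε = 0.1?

Need 2·146·exp(−2nε²) ≤ 0.098, i.e. exp(−2nε²) ≤ 0.098/292.
So 2nε² ≥ ln(292/0.098) = 7.999542.
Hence n ≥ 7.999542/(2·0.1²) = 399.977.
The smallest integer n is 400.

400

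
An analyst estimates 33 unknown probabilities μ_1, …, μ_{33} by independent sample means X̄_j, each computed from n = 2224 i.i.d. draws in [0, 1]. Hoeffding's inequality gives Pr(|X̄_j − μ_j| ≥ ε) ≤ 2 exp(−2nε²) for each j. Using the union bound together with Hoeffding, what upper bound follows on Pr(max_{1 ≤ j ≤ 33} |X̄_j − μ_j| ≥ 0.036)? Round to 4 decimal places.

Per-experiment Hoeffding bound: 2·exp(−2·2224·0.036²) = 2·exp(−5.76461) = 0.0062732.
Union bound over 33 events: 33·0.0062732 = 0.20702.

0.2070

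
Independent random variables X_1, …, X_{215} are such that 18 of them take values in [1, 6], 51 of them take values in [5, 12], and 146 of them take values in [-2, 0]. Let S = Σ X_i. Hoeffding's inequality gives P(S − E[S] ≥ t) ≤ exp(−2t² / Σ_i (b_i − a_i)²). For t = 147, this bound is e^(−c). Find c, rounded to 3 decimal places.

12.233

Σ(b_i − a_i)² = 18·5² + 51·7² + 146·2² = 3533.
c = 2t² / 3533 = 2·147² / 3533 = 12.2327.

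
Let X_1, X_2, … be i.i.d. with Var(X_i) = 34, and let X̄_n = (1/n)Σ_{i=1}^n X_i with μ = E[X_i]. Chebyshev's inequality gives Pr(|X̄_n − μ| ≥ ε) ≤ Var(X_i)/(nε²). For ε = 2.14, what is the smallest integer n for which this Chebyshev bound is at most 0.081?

92

Require 34/(n·2.14²) ≤ 0.081, i.e. n ≥ 34/(0.081·2.14²) = 91.657.
The smallest integer n is 92.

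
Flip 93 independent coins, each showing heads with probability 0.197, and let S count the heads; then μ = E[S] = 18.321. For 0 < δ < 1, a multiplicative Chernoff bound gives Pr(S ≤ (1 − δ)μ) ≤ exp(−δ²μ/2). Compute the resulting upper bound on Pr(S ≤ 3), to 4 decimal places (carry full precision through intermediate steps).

0.0017

Write 3 = (1 − δ)μ, so δ = 1 − 3/18.321 = 0.8362535…
Then the exponent is δ²μ/2 = (μ − 3)²/(2μ) = 6.406120.
Bound = exp(−6.406120) = 0.00165.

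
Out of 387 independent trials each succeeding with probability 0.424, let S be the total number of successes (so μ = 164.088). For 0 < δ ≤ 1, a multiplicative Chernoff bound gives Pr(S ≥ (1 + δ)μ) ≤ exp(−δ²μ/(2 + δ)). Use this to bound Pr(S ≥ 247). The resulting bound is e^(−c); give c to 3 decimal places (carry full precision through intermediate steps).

16.722

Write 247 = (1 + δ)μ, so δ = 247/164.088 − 1 = 0.5052898…
Then the exponent is δ²μ/(2 + δ) = (247 − μ)² / (μ·(2 + δ)) = 16.722453.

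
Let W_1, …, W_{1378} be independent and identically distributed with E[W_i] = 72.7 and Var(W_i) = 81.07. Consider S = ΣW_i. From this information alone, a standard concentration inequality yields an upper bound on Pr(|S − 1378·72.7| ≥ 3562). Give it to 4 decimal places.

0.0088

With mean and variance of each term known, Chebyshev's inequality bounds the deviation of the sum (or sample mean).
Var(S) = n·Var(W_i) = 1378·81.07 = 111714.46.
Chebyshev: Pr(|S − 1378·72.7| ≥ 3562) ≤ Var(S)/3562² = 111714.46/12687844 = 0.0088.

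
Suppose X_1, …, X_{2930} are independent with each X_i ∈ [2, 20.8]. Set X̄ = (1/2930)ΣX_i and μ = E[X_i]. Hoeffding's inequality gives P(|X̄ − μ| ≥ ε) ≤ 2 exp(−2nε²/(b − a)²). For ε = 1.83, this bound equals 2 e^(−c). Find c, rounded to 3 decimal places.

55.524

c = 2nε²/(b − a)² = 2·2930·1.83² / 18.8² = 55.5244.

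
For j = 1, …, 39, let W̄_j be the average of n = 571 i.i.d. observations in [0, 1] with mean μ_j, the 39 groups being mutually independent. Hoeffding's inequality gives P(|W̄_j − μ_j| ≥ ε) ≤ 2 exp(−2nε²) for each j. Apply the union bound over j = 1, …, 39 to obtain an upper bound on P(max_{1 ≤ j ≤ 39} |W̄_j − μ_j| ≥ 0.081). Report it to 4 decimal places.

Per-experiment Hoeffding bound: 2·exp(−2·571·0.081²) = 2·exp(−7.49266) = 0.0011143.
Union bound over 39 events: 39·0.0011143 = 0.04346.

0.0435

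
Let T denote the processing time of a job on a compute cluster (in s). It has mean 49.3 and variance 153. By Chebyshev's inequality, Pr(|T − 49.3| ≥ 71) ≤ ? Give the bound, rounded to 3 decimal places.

Chebyshev: Pr(|T − μ| ≥ t) ≤ Var(T)/t².
Bound = 153 / 5041 = 0.0304.

0.030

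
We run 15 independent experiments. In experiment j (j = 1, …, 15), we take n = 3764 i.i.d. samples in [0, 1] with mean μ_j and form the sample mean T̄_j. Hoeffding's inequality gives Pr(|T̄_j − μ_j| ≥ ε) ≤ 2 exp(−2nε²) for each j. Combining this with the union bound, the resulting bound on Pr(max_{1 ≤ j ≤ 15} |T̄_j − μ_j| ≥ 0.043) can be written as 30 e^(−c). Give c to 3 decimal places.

Union bound over the 15 events: Pr(max_{1 ≤ j ≤ 15} |T̄_j − μ_j| ≥ 0.043) ≤ 15·2·exp(−2nε²) = 30 exp(−2·3764·0.043²).
So c = 2·3764·0.043² = 13.9193.

13.919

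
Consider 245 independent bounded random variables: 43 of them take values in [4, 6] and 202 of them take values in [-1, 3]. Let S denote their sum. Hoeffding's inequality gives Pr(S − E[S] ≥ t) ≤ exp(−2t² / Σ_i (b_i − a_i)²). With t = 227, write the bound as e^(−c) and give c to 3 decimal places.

Σ(b_i − a_i)² = 43·2² + 202·4² = 3404.
c = 2t² / 3404 = 2·227² / 3404 = 30.2756.

30.276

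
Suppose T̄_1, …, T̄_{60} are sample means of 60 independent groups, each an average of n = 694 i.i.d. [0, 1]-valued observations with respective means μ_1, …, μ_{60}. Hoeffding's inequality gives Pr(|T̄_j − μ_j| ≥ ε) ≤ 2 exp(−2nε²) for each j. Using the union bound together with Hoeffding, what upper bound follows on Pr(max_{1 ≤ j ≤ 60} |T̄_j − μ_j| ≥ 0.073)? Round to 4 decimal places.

0.0736

Per-experiment Hoeffding bound: 2·exp(−2·694·0.073²) = 2·exp(−7.39665) = 0.0012266.
Union bound over 60 events: 60·0.0012266 = 0.07360.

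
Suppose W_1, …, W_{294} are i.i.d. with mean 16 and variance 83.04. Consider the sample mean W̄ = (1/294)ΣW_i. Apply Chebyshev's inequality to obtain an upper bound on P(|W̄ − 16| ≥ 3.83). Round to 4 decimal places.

0.0193

Var(W̄) = Var(W_i)/n = 83.04/294 = 0.28245.
Chebyshev: P(|W̄ − 16| ≥ 3.83) ≤ Var(W̄)/(3.83)² = 83.04/(294·3.83²) = 0.0193.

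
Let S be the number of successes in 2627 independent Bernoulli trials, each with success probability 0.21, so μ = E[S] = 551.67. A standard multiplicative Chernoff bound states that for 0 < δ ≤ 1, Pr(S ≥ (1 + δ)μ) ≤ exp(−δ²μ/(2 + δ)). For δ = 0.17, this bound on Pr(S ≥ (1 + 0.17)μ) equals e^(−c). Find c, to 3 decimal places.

7.347

c = δ²μ/(2 + δ) = 0.17²·551.67/(2 + 0.17) = 7.3471.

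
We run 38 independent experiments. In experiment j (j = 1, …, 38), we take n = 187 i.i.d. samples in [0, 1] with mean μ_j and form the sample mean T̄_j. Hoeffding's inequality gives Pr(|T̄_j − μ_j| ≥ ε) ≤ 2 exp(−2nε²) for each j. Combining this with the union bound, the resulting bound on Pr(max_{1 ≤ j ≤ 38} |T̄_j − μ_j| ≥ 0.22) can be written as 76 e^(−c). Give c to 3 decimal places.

18.102

Union bound over the 38 events: Pr(max_{1 ≤ j ≤ 38} |T̄_j − μ_j| ≥ 0.22) ≤ 38·2·exp(−2nε²) = 76 exp(−2·187·0.22²).
So c = 2·187·0.22² = 18.1016.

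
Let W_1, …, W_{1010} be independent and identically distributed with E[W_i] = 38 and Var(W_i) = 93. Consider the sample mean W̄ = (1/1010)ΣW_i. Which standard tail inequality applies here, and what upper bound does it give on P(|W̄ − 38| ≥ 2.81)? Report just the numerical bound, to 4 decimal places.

With mean and variance of each term known, Chebyshev's inequality bounds the deviation of the sum (or sample mean).
Var(W̄) = Var(W_i)/n = 93/1010 = 0.092079.
Chebyshev: P(|W̄ − 38| ≥ 2.81) ≤ Var(W̄)/(2.81)² = 93/(1010·2.81²) = 0.0117.

0.0117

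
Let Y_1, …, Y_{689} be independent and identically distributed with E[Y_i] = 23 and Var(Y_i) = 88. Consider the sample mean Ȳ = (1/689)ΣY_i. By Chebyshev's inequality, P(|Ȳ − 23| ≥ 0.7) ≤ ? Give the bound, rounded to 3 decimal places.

0.261

Var(Ȳ) = Var(Y_i)/n = 88/689 = 0.12772.
Chebyshev: P(|Ȳ − 23| ≥ 0.7) ≤ Var(Ȳ)/(0.7)² = 88/(689·0.7²) = 0.2607.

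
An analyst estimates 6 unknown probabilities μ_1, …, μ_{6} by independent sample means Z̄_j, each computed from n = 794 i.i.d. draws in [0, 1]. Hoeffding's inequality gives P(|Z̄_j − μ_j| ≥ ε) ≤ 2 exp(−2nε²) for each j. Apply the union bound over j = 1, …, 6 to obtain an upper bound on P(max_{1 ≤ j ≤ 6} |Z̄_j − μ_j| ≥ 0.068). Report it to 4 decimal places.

0.0078

Per-experiment Hoeffding bound: 2·exp(−2·794·0.068²) = 2·exp(−7.34291) = 0.0012943.
Union bound over 6 events: 6·0.0012943 = 0.00777.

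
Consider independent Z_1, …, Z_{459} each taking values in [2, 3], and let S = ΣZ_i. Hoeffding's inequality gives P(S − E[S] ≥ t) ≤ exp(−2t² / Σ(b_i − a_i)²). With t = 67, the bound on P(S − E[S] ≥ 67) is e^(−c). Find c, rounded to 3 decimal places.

Σ(b_i − a_i)² = 459·(1)² = 459.
c = 2t²/459 = 2·67²/459 = 19.5599.

19.560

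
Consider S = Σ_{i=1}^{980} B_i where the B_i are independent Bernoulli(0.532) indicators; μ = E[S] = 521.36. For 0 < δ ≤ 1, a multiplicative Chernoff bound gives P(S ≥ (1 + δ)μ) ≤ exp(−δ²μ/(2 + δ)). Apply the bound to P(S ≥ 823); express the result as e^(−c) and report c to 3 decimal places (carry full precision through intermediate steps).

67.680

Write 823 = (1 + δ)μ, so δ = 823/521.36 − 1 = 0.5785638…
Then the exponent is δ²μ/(2 + δ) = (823 − μ)² / (μ·(2 + δ)) = 67.680301.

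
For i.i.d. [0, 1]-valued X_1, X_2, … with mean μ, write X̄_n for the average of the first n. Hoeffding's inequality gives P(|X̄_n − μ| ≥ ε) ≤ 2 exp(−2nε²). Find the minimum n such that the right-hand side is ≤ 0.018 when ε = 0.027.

Require 2·exp(−2nε²) ≤ 0.018, i.e. 2nε² ≥ ln(2/0.018) = 4.710531.
So n ≥ 4.710531 / (2·0.027²) = 3230.817.
The smallest integer n is 3231.

3231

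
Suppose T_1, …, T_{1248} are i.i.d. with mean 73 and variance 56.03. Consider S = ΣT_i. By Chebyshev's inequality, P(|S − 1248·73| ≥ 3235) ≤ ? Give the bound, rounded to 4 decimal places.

Var(S) = n·Var(T_i) = 1248·56.03 = 69925.44.
Chebyshev: P(|S − 1248·73| ≥ 3235) ≤ Var(S)/3235² = 69925.44/10465225 = 0.0067.

0.0067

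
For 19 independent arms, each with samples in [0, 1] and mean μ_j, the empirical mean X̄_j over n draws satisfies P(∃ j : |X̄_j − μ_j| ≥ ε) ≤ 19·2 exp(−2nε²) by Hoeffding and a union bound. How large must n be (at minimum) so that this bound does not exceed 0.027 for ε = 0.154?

Need 2·19·exp(−2nε²) ≤ 0.027, i.e. exp(−2nε²) ≤ 0.027/38.
So 2nε² ≥ ln(38/0.027) = 7.249505.
Hence n ≥ 7.249505/(2·0.154²) = 152.840.
The smallest integer n is 153.

153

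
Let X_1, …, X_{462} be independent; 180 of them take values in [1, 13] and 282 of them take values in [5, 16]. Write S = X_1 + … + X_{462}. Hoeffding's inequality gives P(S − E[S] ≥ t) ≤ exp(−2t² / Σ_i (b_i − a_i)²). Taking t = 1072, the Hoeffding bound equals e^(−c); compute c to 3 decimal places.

38.279

Σ(b_i − a_i)² = 180·12² + 282·11² = 60042.
c = 2t² / 60042 = 2·1072² / 60042 = 38.2793.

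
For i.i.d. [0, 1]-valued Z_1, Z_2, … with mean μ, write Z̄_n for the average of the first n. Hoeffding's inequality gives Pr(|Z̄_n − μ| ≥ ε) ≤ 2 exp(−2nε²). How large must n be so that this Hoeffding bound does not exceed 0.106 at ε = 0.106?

131

Require 2·exp(−2nε²) ≤ 0.106, i.e. 2nε² ≥ ln(2/0.106) = 2.937463.
So n ≥ 2.937463 / (2·0.106²) = 130.717.
The smallest integer n is 131.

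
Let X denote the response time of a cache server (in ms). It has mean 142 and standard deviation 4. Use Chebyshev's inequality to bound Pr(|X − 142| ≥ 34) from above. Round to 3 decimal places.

0.014

Chebyshev: Pr(|X − μ| ≥ t) ≤ Var(X)/t².
Var(X) = σ² = 4² = 16.
Bound = 16 / 1156 = 0.0138.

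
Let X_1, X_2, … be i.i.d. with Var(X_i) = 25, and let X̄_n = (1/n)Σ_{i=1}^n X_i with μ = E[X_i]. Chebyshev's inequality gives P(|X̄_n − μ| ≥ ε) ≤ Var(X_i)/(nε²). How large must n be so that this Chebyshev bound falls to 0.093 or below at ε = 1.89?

Require 25/(n·1.89²) ≤ 0.093, i.e. n ≥ 25/(0.093·1.89²) = 75.255.
The smallest integer n is 76.

76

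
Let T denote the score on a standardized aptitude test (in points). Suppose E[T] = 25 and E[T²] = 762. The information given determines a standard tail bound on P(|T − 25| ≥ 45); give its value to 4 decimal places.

The first two moments determine the variance, so Chebyshev's inequality is the sharpest standard bound available.
Var(T) = E[T²] − (E[T])² = 762 − 625 = 137.
Chebyshev's inequality: P(|T − μ| ≥ t) ≤ Var(T)/t² = 137/2025 = 0.0677.

0.0677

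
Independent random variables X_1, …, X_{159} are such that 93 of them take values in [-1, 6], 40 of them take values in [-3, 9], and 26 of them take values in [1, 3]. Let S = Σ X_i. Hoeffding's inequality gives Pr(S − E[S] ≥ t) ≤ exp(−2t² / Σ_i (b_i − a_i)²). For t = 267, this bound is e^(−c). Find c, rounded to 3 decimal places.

13.682

Σ(b_i − a_i)² = 93·7² + 40·12² + 26·2² = 10421.
c = 2t² / 10421 = 2·267² / 10421 = 13.6818.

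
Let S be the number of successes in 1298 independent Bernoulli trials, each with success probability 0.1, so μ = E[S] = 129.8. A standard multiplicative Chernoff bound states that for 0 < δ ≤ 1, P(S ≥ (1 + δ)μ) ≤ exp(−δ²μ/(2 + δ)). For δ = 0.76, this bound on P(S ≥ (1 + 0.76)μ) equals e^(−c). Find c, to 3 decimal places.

c = δ²μ/(2 + δ) = 0.76²·129.8/(2 + 0.76) = 27.1639.

27.164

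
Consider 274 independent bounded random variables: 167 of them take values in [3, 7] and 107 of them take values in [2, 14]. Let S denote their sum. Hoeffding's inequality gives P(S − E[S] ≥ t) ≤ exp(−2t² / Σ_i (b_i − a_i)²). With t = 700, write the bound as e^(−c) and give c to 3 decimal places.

Σ(b_i − a_i)² = 167·4² + 107·12² = 18080.
c = 2t² / 18080 = 2·700² / 18080 = 54.2035.

54.204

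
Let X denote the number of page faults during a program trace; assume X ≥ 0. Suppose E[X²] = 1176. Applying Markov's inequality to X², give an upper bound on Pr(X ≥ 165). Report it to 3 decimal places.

0.043

Since X ≥ 0, the event {X ≥ 165} is the same as {X² ≥ 27225}.
Markov's inequality applied to X² gives Pr(X² ≥ 27225) ≤ E[X²]/27225 = 1176/27225 = 0.0432.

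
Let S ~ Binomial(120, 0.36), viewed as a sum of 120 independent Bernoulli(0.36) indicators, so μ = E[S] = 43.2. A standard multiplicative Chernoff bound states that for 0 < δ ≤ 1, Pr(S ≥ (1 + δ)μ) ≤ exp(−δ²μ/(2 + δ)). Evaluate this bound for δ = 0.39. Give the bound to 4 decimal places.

0.0640

Exponent = δ²μ/(2 + δ) = 0.39²·43.2/2.39 = 2.7493.
Bound = exp(−2.7493) = 0.06398.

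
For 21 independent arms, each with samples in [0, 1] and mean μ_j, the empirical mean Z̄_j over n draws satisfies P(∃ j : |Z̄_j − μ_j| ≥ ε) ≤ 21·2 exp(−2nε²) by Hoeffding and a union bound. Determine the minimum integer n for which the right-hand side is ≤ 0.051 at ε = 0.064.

Need 2·21·exp(−2nε²) ≤ 0.051, i.e. exp(−2nε²) ≤ 0.051/42.
So 2nε² ≥ ln(42/0.051) = 6.713599.
Hence n ≥ 6.713599/(2·0.064²) = 819.531.
The smallest integer n is 820.

820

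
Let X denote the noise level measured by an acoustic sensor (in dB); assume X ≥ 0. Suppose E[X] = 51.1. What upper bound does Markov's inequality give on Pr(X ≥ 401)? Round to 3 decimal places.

Markov's inequality: for a non-negative random variable, Pr(X ≥ a) ≤ E[X]/a.
Here E[X] = 51.1 and a = 401, so the bound is 51.1/401 = 0.1274.

0.127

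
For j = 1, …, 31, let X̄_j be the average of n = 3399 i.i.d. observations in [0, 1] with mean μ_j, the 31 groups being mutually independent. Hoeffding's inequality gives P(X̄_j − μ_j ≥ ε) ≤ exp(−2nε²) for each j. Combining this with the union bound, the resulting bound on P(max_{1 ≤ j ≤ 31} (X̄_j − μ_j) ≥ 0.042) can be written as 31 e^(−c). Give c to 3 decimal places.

11.992

Union bound over the 31 events: P(max_{1 ≤ j ≤ 31} (X̄_j − μ_j) ≥ 0.042) ≤ 31·exp(−2nε²) = 31 exp(−2·3399·0.042²).
So c = 2·3399·0.042² = 11.9917.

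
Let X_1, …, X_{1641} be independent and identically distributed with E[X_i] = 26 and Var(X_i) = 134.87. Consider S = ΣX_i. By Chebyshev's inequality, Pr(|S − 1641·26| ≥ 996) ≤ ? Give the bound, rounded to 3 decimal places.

Var(S) = n·Var(X_i) = 1641·134.87 = 221321.67.
Chebyshev: Pr(|S − 1641·26| ≥ 996) ≤ Var(S)/996² = 221321.67/992016 = 0.2231.

0.223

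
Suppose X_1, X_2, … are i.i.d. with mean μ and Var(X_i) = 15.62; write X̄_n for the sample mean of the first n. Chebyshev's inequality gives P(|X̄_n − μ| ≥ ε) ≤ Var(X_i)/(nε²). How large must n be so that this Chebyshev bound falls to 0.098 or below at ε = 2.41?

28

Require 15.62/(n·2.41²) ≤ 0.098, i.e. n ≥ 15.62/(0.098·2.41²) = 27.442.
The smallest integer n is 28.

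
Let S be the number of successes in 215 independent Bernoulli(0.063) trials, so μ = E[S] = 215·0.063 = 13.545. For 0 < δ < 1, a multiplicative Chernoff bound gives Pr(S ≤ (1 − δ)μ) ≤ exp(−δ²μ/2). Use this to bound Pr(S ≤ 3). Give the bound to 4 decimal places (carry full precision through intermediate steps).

0.0165

Write 3 = (1 − δ)μ, so δ = 1 − 3/13.545 = 0.7785161…
Then the exponent is δ²μ/2 = (μ − 3)²/(2μ) = 4.104726.
Bound = exp(−4.104726) = 0.01649.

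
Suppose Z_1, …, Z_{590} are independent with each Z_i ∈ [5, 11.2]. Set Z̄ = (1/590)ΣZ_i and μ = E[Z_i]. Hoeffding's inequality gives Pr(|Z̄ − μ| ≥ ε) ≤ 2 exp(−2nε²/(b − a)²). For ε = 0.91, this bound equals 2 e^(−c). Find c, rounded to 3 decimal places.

25.420

c = 2nε²/(b − a)² = 2·590·0.91² / 6.2² = 25.4203.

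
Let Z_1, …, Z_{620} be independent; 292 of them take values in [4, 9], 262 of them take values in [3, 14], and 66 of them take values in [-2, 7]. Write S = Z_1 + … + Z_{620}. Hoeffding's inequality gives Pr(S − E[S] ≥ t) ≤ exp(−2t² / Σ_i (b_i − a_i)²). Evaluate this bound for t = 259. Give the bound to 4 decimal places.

Σ(b_i − a_i)² = 292·5² + 262·11² + 66·9² = 44348.
Exponent = 2·259² / 44348 = 3.02521.
Bound = exp(−3.02521) = 0.04855.

0.0485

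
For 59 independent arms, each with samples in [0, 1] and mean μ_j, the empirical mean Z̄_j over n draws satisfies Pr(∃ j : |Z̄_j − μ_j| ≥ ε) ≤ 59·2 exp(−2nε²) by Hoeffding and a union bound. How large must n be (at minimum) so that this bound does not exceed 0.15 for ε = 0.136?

Need 2·59·exp(−2nε²) ≤ 0.15, i.e. exp(−2nε²) ≤ 0.15/118.
So 2nε² ≥ ln(118/0.15) = 6.667805.
Hence n ≥ 6.667805/(2·0.136²) = 180.250.
The smallest integer n is 181.

181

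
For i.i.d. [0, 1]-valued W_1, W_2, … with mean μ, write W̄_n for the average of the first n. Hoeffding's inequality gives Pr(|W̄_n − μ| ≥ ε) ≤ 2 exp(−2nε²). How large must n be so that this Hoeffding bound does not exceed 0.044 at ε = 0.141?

96

Require 2·exp(−2nε²) ≤ 0.044, i.e. 2nε² ≥ ln(2/0.044) = 3.816713.
So n ≥ 3.816713 / (2·0.141²) = 95.989.
The smallest integer n is 96.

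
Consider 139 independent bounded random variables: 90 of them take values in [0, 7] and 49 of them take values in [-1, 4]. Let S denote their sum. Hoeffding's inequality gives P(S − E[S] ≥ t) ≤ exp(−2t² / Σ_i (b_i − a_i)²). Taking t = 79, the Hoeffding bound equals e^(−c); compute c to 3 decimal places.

2.215

Σ(b_i − a_i)² = 90·7² + 49·5² = 5635.
c = 2t² / 5635 = 2·79² / 5635 = 2.2151.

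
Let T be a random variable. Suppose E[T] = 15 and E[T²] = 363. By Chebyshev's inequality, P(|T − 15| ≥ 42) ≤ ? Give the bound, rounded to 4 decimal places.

Var(T) = E[T²] − (E[T])² = 363 − 225 = 138.
Chebyshev's inequality: P(|T − μ| ≥ t) ≤ Var(T)/t² = 138/1764 = 0.0782.

0.0782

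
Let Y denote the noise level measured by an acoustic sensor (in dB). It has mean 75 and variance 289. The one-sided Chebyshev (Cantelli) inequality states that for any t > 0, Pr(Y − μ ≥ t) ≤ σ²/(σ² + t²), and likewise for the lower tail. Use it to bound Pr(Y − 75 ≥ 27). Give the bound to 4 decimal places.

0.2839

Here σ² = 289 and t = 27, so σ² + t² = 1018.
Cantelli's bound: 289/1018 = 0.2839.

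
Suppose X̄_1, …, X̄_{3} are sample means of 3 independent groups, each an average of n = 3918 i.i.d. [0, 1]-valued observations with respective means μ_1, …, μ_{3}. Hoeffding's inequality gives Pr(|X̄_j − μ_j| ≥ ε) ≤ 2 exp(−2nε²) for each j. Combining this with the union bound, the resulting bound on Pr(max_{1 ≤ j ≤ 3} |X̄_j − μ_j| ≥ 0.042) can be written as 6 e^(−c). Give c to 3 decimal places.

13.823

Union bound over the 3 events: Pr(max_{1 ≤ j ≤ 3} |X̄_j − μ_j| ≥ 0.042) ≤ 3·2·exp(−2nε²) = 6 exp(−2·3918·0.042²).
So c = 2·3918·0.042² = 13.8227.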